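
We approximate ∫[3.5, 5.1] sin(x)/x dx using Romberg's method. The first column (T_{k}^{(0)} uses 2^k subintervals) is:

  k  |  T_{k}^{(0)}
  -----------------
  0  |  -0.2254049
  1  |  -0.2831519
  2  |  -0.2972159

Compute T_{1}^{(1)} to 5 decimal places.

T_{1}^{(1)} = (4·(-0.2831519) − (-0.2254049)) / 3 = -0.3024009

-0.30240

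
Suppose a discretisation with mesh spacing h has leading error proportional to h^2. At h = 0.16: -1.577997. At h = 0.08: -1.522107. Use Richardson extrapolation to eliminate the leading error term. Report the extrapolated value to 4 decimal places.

-1.5035

Extrapolated value = (4·A(h/2) − A(h)) / (4 − 1)
= (4·(-1.522107) − (-1.577997)) / 3
= -4.510431 / 3 = -1.503477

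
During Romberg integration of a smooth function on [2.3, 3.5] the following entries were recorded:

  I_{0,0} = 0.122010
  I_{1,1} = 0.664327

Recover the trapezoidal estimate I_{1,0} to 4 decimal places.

From I_{1,1} = (4·I_{1,0} − I_{0,0})/3, solve for I_{1,0}:
4·I_{1,0} = 3·0.664327 + 0.122010 = 2.114991
I_{1,0} = 0.528748

0.5287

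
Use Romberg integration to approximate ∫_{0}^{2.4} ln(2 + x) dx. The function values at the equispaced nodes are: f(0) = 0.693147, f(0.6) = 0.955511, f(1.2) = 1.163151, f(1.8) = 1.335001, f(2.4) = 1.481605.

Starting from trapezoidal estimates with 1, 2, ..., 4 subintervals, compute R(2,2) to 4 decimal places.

R(0,0) (trapezoid, 1 panel, h=2.4000): 2.609702
R(1,0) (trapezoid, 2 panels, h=1.2000): 2.700632
R(2,0) (trapezoid, 4 panels, h=0.6000): 2.724623
R(1,1) = 2.700632 + (2.700632 − 2.609702)/3 = 2.730942
R(2,1) = 2.724623 + (2.724623 − 2.700632)/3 = 2.732620
R(2,2) = 2.732620 + (2.732620 − 2.730942)/15 = 2.732732

2.7327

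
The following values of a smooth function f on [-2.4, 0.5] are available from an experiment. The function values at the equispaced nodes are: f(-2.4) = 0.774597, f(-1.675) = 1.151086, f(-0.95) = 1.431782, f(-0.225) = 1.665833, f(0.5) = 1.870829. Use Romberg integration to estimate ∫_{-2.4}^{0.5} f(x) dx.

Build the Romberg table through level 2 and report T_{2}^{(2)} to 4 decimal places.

4.0549

T_{0}^{(0)} (trapezoid, 1 panel, h=2.9000): 3.835868
T_{1}^{(0)} (trapezoid, 2 panels, h=1.4500): 3.994018
T_{2}^{(0)} (trapezoid, 4 panels, h=0.7250): 4.039275
T_{1}^{(1)} = 3.994018 + (3.994018 − 3.835868)/3 = 4.046735
T_{2}^{(1)} = 4.039275 + (4.039275 − 3.994018)/3 = 4.054361
T_{2}^{(2)} = 4.054361 + (4.054361 − 4.046735)/15 = 4.054869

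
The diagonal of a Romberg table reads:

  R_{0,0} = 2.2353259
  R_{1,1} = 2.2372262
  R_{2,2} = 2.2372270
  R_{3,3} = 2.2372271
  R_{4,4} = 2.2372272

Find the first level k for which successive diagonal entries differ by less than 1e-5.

|R_{1,1} − R_{0,0}| = 0.0019003 ≥ 1e-5
|R_{2,2} − R_{1,1}| = 0.0000008 < 1e-5

k = 2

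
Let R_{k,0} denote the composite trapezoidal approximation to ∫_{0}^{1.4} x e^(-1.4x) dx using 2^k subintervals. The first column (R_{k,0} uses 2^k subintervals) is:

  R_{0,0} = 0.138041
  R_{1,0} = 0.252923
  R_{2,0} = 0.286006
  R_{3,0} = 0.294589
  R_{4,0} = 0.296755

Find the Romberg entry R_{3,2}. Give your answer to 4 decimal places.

0.2975

R_{2,1} = 0.286006 + (0.286006 − 0.252923)/3 = 0.297034
R_{3,1} = (4·0.294589 − 0.286006) / 3 = 0.297450
R_{3,2} = (16·0.297450 − 0.297034) / 15 = 0.297478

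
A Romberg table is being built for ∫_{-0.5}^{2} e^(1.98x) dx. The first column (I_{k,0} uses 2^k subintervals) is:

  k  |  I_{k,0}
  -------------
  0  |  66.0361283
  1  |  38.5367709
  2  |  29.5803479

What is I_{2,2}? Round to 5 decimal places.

26.40984

Richardson extrapolation on the trapezoidal column (denominator 4−1=3):
I_{1,1} = (4·38.5367709 − 66.0361283) / 3 = 29.3703184
I_{2,1} = (4·29.5803479 − 38.5367709) / 3 = 26.5948736
I_{2,2} = (16·26.5948736 − 29.3703184) / 15 = 26.4098439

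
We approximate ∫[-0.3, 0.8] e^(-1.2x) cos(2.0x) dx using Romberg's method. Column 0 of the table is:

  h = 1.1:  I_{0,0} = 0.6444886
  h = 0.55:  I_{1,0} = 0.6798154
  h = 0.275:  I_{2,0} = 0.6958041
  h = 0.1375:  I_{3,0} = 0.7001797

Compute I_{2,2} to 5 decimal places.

Richardson extrapolation on the trapezoidal column (denominator 4−1=3):
I_{1,1} = 0.6798154 + (0.6798154 − 0.6444886)/3 = 0.6915910
I_{2,1} = 0.6958041 + (0.6958041 − 0.6798154)/3 = 0.7011337
I_{2,2} = (16·0.7011337 − 0.6915910) / 15 = 0.7017699
(Column j=1 coincides with Simpson's rule on the same nodes.)

0.70177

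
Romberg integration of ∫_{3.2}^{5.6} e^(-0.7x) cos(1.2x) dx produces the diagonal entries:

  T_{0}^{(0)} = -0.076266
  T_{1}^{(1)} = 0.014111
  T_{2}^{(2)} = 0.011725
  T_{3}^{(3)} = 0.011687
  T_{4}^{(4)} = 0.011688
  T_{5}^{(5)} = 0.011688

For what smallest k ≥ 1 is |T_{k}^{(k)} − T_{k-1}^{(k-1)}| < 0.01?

k = 2

|T_{1}^{(1)} − T_{0}^{(0)}| = 0.090377 ≥ 0.01
|T_{2}^{(2)} − T_{1}^{(1)}| = 0.002386 < 0.01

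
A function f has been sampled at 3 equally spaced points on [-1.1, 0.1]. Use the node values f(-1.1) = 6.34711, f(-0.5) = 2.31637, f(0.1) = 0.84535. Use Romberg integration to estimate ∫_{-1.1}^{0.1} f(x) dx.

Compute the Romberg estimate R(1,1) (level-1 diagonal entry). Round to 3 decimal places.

3.292

R(0,0) (trapezoid, 1 panel, h=1.2000): 4.31548
R(1,0) (trapezoid, 2 panels, h=0.6000): 3.54756
R(1,1) = 3.54756 + (3.54756 − 4.31548)/3 = 3.29159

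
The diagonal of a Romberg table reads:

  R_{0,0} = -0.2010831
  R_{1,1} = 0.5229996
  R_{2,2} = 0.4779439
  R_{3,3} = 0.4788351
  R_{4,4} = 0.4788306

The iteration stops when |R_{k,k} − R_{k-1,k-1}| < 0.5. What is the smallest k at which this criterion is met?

k = 2

|R_{1,1} − R_{0,0}| = 0.7240827 ≥ 0.5
|R_{2,2} − R_{1,1}| = 0.0450557 < 0.5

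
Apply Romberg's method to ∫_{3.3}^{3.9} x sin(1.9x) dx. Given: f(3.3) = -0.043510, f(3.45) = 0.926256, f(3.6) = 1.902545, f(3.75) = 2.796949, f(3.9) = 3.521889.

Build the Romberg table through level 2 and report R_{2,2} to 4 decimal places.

R_{0,0} (trapezoid, 1 panel, h=0.6000): 1.043514
R_{1,0} (trapezoid, 2 panels, h=0.3000): 1.092520
R_{2,0} (trapezoid, 4 panels, h=0.1500): 1.104741
R_{1,1} = 1.092520 + (1.092520 − 1.043514)/3 = 1.108855
R_{2,1} = 1.104741 + (1.104741 − 1.092520)/3 = 1.108815
R_{2,2} = 1.108815 + (1.108815 − 1.108855)/15 = 1.108812

1.1088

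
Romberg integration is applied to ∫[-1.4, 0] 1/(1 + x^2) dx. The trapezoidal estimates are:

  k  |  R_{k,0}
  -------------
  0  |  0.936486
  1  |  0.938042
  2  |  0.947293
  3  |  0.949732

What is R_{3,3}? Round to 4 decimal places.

0.9505

R_{1,1} = (4·0.938042 − 0.936486) / 3 = 0.938561
R_{2,1} = 0.947293 + (0.947293 − 0.938042)/3 = 0.950377
R_{3,1} = (4·0.949732 − 0.947293) / 3 = 0.950545
R_{2,2} = (16·0.950377 − 0.938561) / 15 = 0.951165
R_{3,2} = 0.950545 + (0.950545 − 0.950377)/15 = 0.950556
R_{3,3} = (64·0.950556 − 0.951165) / 63 = 0.950546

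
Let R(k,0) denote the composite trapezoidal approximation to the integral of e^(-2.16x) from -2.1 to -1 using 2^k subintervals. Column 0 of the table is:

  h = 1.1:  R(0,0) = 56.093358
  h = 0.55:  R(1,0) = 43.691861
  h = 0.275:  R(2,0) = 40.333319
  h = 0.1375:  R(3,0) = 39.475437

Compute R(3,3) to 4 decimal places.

39.1878

Richardson extrapolation on the trapezoidal column (denominator 4−1=3):
R(1,1) = 43.691861 + (43.691861 − 56.093358)/3 = 39.558029
R(2,1) = 40.333319 + (40.333319 − 43.691861)/3 = 39.213805
R(3,1) = (4·39.475437 − 40.333319) / 3 = 39.189476
R(2,2) = 39.213805 + (39.213805 − 39.558029)/15 = 39.190857
R(3,2) = (16·39.189476 − 39.213805) / 15 = 39.187854
R(3,3) = 39.187854 + (39.187854 − 39.190857)/63 = 39.187806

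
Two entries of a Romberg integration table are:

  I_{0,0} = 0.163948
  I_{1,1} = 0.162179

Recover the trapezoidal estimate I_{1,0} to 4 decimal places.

0.1626

From I_{1,1} = (4·I_{1,0} − I_{0,0})/3, solve for I_{1,0}:
4·I_{1,0} = 3·0.162179 + 0.163948 = 0.650485
I_{1,0} = 0.162621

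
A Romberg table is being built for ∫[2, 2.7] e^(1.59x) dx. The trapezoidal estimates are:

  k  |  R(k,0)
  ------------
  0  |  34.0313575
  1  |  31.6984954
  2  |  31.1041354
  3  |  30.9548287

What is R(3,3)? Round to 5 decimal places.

30.90500

R(1,1) = 31.6984954 + (31.6984954 − 34.0313575)/3 = 30.9208747
R(2,1) = 31.1041354 + (31.1041354 − 31.6984954)/3 = 30.9060154
R(3,1) = (4·30.9548287 − 31.1041354) / 3 = 30.9050598
R(2,2) = (16·30.9060154 − 30.9208747) / 15 = 30.9050248
R(3,2) = 30.9050598 + (30.9050598 − 30.9060154)/15 = 30.9049961
R(3,3) = 30.9049961 + (30.9049961 − 30.9050248)/63 = 30.9049956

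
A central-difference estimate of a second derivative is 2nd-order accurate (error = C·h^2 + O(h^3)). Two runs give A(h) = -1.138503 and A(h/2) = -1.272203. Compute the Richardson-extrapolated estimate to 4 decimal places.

-1.3168

The leading error scales as h^2; refining by a factor of 2 reduces it by 2^2 = 4.
Extrapolated value = (4·A(h/2) − A(h)) / (4 − 1)
= (4·(-1.272203) − (-1.138503)) / 3
= -3.950309 / 3 = -1.316770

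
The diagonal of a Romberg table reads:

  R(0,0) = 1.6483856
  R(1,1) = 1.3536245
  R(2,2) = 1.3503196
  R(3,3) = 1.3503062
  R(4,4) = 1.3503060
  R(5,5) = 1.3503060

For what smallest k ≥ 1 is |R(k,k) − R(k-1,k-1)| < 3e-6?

k = 4

|R(1,1) − R(0,0)| = 0.2947611 ≥ 3e-6
|R(2,2) − R(1,1)| = 0.0033049 ≥ 3e-6
|R(3,3) − R(2,2)| = 0.0000134 ≥ 3e-6
|R(4,4) − R(3,3)| = 0.0000002 < 3e-6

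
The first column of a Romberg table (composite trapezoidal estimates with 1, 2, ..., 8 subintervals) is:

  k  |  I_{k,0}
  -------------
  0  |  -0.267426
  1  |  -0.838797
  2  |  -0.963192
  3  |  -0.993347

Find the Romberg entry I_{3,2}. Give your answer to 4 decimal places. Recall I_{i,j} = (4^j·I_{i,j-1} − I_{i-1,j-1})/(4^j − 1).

I_{2,1} = -0.963192 + (-0.963192 − (-0.838797))/3 = -1.004657
I_{3,1} = (4·(-0.993347) − (-0.963192)) / 3 = -1.003399
I_{3,2} = (16·(-1.003399) − (-1.004657)) / 15 = -1.003315
(Column j=1 coincides with Simpson's rule on the same nodes.)

-1.0033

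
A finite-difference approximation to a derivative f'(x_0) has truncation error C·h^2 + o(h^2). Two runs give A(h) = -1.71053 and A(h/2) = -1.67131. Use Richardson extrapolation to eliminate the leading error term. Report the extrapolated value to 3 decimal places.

The leading error scales as h^2; refining by a factor of 2 reduces it by 2^2 = 4.
Extrapolated value = (4·A(h/2) − A(h)) / (4 − 1)
= (4·(-1.67131) − (-1.71053)) / 3
= -4.97471 / 3 = -1.65824

-1.658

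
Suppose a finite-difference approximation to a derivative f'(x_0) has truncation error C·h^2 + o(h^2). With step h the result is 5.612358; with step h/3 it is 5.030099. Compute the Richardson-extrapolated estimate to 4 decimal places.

The leading error scales as h^2; refining by a factor of 3 reduces it by 3^2 = 9.
Extrapolated value = (9·A(h/3) − A(h)) / (9 − 1)
= (9·5.030099 − 5.612358) / 8
= 39.658533 / 8 = 4.957317

4.9573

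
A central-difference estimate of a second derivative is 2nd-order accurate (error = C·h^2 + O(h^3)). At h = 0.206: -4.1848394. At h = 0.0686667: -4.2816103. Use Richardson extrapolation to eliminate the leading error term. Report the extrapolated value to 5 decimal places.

The leading error scales as h^2; refining by a factor of 3 reduces it by 3^2 = 9.
Extrapolated value = (9·A(h/3) − A(h)) / (9 − 1)
= (9·(-4.2816103) − (-4.1848394)) / 8
= -34.3496533 / 8 = -4.2937067

-4.29371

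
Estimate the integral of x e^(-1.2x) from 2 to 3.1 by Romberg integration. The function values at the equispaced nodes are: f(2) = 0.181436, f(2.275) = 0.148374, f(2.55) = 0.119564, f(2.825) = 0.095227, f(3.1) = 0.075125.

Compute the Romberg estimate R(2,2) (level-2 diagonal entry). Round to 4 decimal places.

0.1348

R(0,0) (trapezoid, 1 panel, h=1.1000): 0.141109
R(1,0) (trapezoid, 2 panels, h=0.5500): 0.136314
R(2,0) (trapezoid, 4 panels, h=0.2750): 0.135148
R(1,1) = 0.136314 + (0.136314 − 0.141109)/3 = 0.134716
R(2,1) = 0.135148 + (0.135148 − 0.136314)/3 = 0.134759
R(2,2) = 0.134759 + (0.134759 − 0.134716)/15 = 0.134762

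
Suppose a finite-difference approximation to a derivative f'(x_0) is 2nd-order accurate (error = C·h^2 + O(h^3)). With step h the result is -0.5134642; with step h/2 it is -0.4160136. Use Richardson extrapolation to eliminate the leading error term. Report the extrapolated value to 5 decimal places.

The leading error scales as h^2; refining by a factor of 2 reduces it by 2^2 = 4.
Extrapolated value = (4·A(h/2) − A(h)) / (4 − 1)
= (4·(-0.4160136) − (-0.5134642)) / 3
= -1.1505902 / 3 = -0.3835301

-0.38353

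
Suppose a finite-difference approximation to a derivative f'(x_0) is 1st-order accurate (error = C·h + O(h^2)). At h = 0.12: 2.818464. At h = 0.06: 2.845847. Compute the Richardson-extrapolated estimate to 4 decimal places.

2.8732

Extrapolated value = (2·A(h/2) − A(h)) / (2 − 1)
= (2·2.845847 − 2.818464) / 1
= 2.873230 / 1 = 2.873230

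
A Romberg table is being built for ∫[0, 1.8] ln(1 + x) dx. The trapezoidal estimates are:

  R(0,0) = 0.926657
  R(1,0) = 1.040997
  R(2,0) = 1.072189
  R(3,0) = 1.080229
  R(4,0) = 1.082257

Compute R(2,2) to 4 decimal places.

Richardson extrapolation on the trapezoidal column (denominator 4−1=3):
R(1,1) = (4·1.040997 − 0.926657) / 3 = 1.079110
R(2,1) = 1.072189 + (1.072189 − 1.040997)/3 = 1.082586
R(2,2) = 1.082586 + (1.082586 − 1.079110)/15 = 1.082818
(Column j=1 coincides with Simpson's rule on the same nodes.)

1.0828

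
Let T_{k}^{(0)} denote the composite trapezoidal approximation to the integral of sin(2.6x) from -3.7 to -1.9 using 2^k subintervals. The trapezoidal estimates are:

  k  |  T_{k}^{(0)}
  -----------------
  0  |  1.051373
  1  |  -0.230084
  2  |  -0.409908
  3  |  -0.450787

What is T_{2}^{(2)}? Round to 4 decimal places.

-0.4574

T_{1}^{(1)} = -0.230084 + (-0.230084 − 1.051373)/3 = -0.657236
T_{2}^{(1)} = (4·(-0.409908) − (-0.230084)) / 3 = -0.469849
T_{2}^{(2)} = -0.469849 + (-0.469849 − (-0.657236))/15 = -0.457357
(Column j=1 coincides with Simpson's rule on the same nodes.)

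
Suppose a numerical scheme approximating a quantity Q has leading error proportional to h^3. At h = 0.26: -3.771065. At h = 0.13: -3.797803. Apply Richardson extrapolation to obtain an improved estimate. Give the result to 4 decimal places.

The leading error scales as h^3; refining by a factor of 2 reduces it by 2^3 = 8.
Extrapolated value = (8·A(h/2) − A(h)) / (8 − 1)
= (8·(-3.797803) − (-3.771065)) / 7
= -26.611359 / 7 = -3.801623

-3.8016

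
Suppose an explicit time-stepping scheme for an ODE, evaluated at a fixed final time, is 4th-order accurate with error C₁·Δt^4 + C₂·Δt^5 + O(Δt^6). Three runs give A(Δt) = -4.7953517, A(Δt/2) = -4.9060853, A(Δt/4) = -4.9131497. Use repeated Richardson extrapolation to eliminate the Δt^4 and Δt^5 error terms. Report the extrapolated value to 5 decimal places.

First eliminate the Δt^4 term (factor 2^4 = 16):
  B₁ = (16·(-4.9060853) − (-4.7953517))/15 = -4.9134675
  B₂ = (16·(-4.9131497) − (-4.9060853))/15 = -4.9136207
Then eliminate the Δt^5 term (factor 2^5 = 32):
  (32·(-4.9136207) − (-4.9134675))/31 = -4.9136256

-4.91363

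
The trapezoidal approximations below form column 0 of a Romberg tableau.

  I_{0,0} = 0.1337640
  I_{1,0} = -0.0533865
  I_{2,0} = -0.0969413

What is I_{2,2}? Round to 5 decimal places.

-0.11117

Richardson extrapolation on the trapezoidal column (denominator 4−1=3):
I_{1,1} = (4·(-0.0533865) − 0.1337640) / 3 = -0.1157700
I_{2,1} = -0.0969413 + (-0.0969413 − (-0.0533865))/3 = -0.1114596
I_{2,2} = -0.1114596 + (-0.1114596 − (-0.1157700))/15 = -0.1111722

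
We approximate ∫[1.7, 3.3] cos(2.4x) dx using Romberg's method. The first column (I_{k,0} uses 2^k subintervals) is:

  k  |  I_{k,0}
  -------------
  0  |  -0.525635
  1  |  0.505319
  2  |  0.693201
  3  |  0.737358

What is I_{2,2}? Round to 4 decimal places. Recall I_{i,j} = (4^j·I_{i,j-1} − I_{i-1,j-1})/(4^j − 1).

Richardson extrapolation on the trapezoidal column (denominator 4−1=3):
I_{1,1} = 0.505319 + (0.505319 − (-0.525635))/3 = 0.848970
I_{2,1} = (4·0.693201 − 0.505319) / 3 = 0.755828
I_{2,2} = 0.755828 + (0.755828 − 0.848970)/15 = 0.749619
(Column j=1 coincides with Simpson's rule on the same nodes.)

0.7496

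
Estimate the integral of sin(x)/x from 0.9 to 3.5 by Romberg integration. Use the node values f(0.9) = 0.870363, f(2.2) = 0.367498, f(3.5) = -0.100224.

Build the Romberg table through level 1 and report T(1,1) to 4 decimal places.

0.9707

T(0,0) (trapezoid, 1 panel, h=2.6000): 1.001181
T(1,0) (trapezoid, 2 panels, h=1.3000): 0.978338
T(1,1) = 0.978338 + (0.978338 − 1.001181)/3 = 0.970724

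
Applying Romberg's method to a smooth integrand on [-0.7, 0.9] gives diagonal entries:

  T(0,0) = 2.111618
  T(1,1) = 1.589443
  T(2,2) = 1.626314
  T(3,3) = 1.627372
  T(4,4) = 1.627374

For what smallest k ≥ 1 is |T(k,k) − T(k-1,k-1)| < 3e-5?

k = 4

|T(1,1) − T(0,0)| = 0.522175 ≥ 3e-5
|T(2,2) − T(1,1)| = 0.036871 ≥ 3e-5
|T(3,3) − T(2,2)| = 0.001058 ≥ 3e-5
|T(4,4) − T(3,3)| = 0.000002 < 3e-5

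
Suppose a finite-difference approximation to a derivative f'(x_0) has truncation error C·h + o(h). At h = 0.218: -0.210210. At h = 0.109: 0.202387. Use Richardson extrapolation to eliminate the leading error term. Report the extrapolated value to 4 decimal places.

0.6150

Extrapolated value = (2·A(h/2) − A(h)) / (2 − 1)
= (2·0.202387 − (-0.210210)) / 1
= 0.614984 / 1 = 0.614984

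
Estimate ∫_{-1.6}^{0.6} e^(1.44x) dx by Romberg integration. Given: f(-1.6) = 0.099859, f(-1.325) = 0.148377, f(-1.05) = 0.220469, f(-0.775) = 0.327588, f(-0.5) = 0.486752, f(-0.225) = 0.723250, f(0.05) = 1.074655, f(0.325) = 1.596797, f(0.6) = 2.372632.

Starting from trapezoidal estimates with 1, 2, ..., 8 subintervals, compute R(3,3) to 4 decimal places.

R(0,0) (trapezoid, 1 panel, h=2.2000): 2.719740
R(1,0) (trapezoid, 2 panels, h=1.1000): 1.895297
R(2,0) (trapezoid, 4 panels, h=0.5500): 1.659967
R(3,0) (trapezoid, 8 panels, h=0.2750): 1.598887
R(1,1) = 1.895297 + (1.895297 − 2.719740)/3 = 1.620483
R(2,1) = 1.659967 + (1.659967 − 1.895297)/3 = 1.581524
R(3,1) = 1.598887 + (1.598887 − 1.659967)/3 = 1.578527
R(2,2) = 1.581524 + (1.581524 − 1.620483)/15 = 1.578927
R(3,2) = 1.578527 + (1.578527 − 1.581524)/15 = 1.578327
R(3,3) = 1.578327 + (1.578327 − 1.578927)/63 = 1.578317

1.5783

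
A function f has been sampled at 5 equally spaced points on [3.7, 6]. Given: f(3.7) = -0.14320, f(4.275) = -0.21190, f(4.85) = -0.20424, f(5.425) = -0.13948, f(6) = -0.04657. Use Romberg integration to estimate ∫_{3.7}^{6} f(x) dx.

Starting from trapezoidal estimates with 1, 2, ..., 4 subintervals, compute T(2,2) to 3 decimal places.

T(0,0) (trapezoid, 1 panel, h=2.3000): -0.21824
T(1,0) (trapezoid, 2 panels, h=1.1500): -0.34399
T(2,0) (trapezoid, 4 panels, h=0.5750): -0.37404
T(1,1) = -0.34399 + (-0.34399 − (-0.21824))/3 = -0.38591
T(2,1) = -0.37404 + (-0.37404 − (-0.34399))/3 = -0.38406
T(2,2) = -0.38406 + (-0.38406 − (-0.38591))/15 = -0.38394

-0.384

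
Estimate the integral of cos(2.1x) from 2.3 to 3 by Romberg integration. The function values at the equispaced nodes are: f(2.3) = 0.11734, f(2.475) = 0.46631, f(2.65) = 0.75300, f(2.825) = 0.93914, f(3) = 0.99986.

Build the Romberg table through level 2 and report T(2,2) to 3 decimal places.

0.481

T(0,0) (trapezoid, 1 panel, h=0.7000): 0.39102
T(1,0) (trapezoid, 2 panels, h=0.3500): 0.45906
T(2,0) (trapezoid, 4 panels, h=0.1750): 0.47548
T(1,1) = 0.45906 + (0.45906 − 0.39102)/3 = 0.48174
T(2,1) = 0.47548 + (0.47548 − 0.45906)/3 = 0.48095
T(2,2) = 0.48095 + (0.48095 − 0.48174)/15 = 0.48090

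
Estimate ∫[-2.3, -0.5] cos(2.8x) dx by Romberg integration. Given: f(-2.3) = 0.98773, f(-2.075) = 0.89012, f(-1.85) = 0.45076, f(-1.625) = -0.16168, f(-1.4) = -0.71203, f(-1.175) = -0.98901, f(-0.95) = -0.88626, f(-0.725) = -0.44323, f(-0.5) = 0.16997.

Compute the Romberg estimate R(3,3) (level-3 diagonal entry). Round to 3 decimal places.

-0.296

R(0,0) (trapezoid, 1 panel, h=1.8000): 1.04193
R(1,0) (trapezoid, 2 panels, h=0.9000): -0.11986
R(2,0) (trapezoid, 4 panels, h=0.4500): -0.25591
R(3,0) (trapezoid, 8 panels, h=0.2250): -0.28631
R(1,1) = -0.11986 + (-0.11986 − 1.04193)/3 = -0.50712
R(2,1) = -0.25591 + (-0.25591 − (-0.11986))/3 = -0.30126
R(3,1) = -0.28631 + (-0.28631 − (-0.25591))/3 = -0.29644
R(2,2) = -0.30126 + (-0.30126 − (-0.50712))/15 = -0.28754
R(3,2) = -0.29644 + (-0.29644 − (-0.30126))/15 = -0.29612
R(3,3) = -0.29612 + (-0.29612 − (-0.28754))/63 = -0.29626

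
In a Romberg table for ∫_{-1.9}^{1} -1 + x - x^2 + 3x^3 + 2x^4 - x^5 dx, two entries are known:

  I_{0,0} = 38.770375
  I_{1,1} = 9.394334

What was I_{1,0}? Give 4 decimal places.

From I_{1,1} = (4·I_{1,0} − I_{0,0})/3, solve for I_{1,0}:
4·I_{1,0} = 3·9.394334 + 38.770375 = 66.953377
I_{1,0} = 16.738344

16.7383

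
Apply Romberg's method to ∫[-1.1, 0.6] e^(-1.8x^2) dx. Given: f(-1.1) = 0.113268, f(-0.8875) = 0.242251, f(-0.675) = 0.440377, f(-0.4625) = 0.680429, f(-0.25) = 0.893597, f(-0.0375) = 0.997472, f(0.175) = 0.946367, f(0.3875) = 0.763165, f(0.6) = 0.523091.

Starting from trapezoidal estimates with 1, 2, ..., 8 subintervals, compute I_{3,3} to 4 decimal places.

1.1284

I_{0,0} (trapezoid, 1 panel, h=1.7000): 0.540905
I_{1,0} (trapezoid, 2 panels, h=0.8500): 1.030010
I_{2,0} (trapezoid, 4 panels, h=0.4250): 1.104371
I_{3,0} (trapezoid, 8 panels, h=0.2125): 1.122390
I_{1,1} = 1.030010 + (1.030010 − 0.540905)/3 = 1.193045
I_{2,1} = 1.104371 + (1.104371 − 1.030010)/3 = 1.129158
I_{3,1} = 1.122390 + (1.122390 − 1.104371)/3 = 1.128396
I_{2,2} = 1.129158 + (1.129158 − 1.193045)/15 = 1.124899
I_{3,2} = 1.128396 + (1.128396 − 1.129158)/15 = 1.128345
I_{3,3} = 1.128345 + (1.128345 − 1.124899)/63 = 1.128400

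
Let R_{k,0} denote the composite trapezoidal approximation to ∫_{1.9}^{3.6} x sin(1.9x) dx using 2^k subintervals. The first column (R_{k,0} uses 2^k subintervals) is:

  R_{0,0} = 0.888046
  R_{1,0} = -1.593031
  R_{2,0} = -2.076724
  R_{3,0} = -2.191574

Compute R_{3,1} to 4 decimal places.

Richardson extrapolation on the trapezoidal column (denominator 4−1=3):
R_{3,1} = (4·(-2.191574) − (-2.076724)) / 3 = -2.229857
(Column j=1 coincides with Simpson's rule on the same nodes.)

-2.2299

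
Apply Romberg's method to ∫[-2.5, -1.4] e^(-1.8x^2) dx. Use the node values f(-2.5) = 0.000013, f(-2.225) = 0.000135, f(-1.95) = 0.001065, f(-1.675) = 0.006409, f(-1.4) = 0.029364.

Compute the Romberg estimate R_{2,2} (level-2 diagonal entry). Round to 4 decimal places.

R_{0,0} (trapezoid, 1 panel, h=1.1000): 0.016157
R_{1,0} (trapezoid, 2 panels, h=0.5500): 0.008664
R_{2,0} (trapezoid, 4 panels, h=0.2750): 0.006132
R_{1,1} = 0.008664 + (0.008664 − 0.016157)/3 = 0.006166
R_{2,1} = 0.006132 + (0.006132 − 0.008664)/3 = 0.005288
R_{2,2} = 0.005288 + (0.005288 − 0.006166)/15 = 0.005229

0.0052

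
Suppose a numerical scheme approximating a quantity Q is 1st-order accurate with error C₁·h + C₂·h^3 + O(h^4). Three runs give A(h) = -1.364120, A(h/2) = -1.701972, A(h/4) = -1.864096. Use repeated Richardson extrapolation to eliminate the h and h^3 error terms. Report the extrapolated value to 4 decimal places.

First eliminate the h term (factor 2^1 = 2):
  B₁ = (2·(-1.701972) − (-1.364120))/1 = -2.039824
  B₂ = (2·(-1.864096) − (-1.701972))/1 = -2.026220
Then eliminate the h^3 term (factor 2^3 = 8):
  (8·(-2.026220) − (-2.039824))/7 = -2.024277

-2.0243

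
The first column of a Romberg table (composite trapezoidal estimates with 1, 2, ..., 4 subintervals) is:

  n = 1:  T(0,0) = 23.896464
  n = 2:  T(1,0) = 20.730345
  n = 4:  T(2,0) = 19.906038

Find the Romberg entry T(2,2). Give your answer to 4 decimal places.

19.6284

Richardson extrapolation on the trapezoidal column (denominator 4−1=3):
T(1,1) = (4·20.730345 − 23.896464) / 3 = 19.674972
T(2,1) = (4·19.906038 − 20.730345) / 3 = 19.631269
T(2,2) = (16·19.631269 − 19.674972) / 15 = 19.628355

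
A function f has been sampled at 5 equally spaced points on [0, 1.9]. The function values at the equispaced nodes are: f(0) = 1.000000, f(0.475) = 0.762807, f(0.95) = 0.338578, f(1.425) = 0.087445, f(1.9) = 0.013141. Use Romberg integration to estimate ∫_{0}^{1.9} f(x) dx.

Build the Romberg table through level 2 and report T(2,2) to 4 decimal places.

T(0,0) (trapezoid, 1 panel, h=1.9000): 0.962484
T(1,0) (trapezoid, 2 panels, h=0.9500): 0.802891
T(2,0) (trapezoid, 4 panels, h=0.4750): 0.805315
T(1,1) = 0.802891 + (0.802891 − 0.962484)/3 = 0.749693
T(2,1) = 0.805315 + (0.805315 − 0.802891)/3 = 0.806123
T(2,2) = 0.806123 + (0.806123 − 0.749693)/15 = 0.809885

0.8099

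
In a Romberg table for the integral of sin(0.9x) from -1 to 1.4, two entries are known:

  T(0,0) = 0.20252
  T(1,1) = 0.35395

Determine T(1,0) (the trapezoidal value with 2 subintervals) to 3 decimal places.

From T(1,1) = (4·T(1,0) − T(0,0))/3, solve for T(1,0):
4·T(1,0) = 3·0.35395 + 0.20252 = 1.26437
T(1,0) = 0.31609

0.316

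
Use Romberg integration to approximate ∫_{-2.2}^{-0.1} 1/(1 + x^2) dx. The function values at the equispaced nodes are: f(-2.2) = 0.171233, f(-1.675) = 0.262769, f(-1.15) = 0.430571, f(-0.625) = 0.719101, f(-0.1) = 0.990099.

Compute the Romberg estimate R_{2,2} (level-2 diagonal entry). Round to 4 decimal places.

R_{0,0} (trapezoid, 1 panel, h=2.1000): 1.219399
R_{1,0} (trapezoid, 2 panels, h=1.0500): 1.061799
R_{2,0} (trapezoid, 4 panels, h=0.5250): 1.046381
R_{1,1} = 1.061799 + (1.061799 − 1.219399)/3 = 1.009266
R_{2,1} = 1.046381 + (1.046381 − 1.061799)/3 = 1.041242
R_{2,2} = 1.041242 + (1.041242 − 1.009266)/15 = 1.043374

1.0434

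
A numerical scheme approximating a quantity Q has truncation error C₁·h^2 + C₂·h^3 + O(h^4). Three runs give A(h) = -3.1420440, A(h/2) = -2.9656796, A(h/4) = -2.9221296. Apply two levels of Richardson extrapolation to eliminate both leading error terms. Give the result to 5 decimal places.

-2.90772

First eliminate the h^2 term (factor 2^2 = 4):
  B₁ = (4·(-2.9656796) − (-3.1420440))/3 = -2.9068915
  B₂ = (4·(-2.9221296) − (-2.9656796))/3 = -2.9076129
Then eliminate the h^3 term (factor 2^3 = 8):
  (8·(-2.9076129) − (-2.9068915))/7 = -2.9077160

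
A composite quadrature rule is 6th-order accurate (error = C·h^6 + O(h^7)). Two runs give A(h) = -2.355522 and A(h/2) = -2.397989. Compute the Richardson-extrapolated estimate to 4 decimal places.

-2.3987

The leading error scales as h^6; refining by a factor of 2 reduces it by 2^6 = 64.
Extrapolated value = (64·A(h/2) − A(h)) / (64 − 1)
= (64·(-2.397989) − (-2.355522)) / 63
= -151.115774 / 63 = -2.398663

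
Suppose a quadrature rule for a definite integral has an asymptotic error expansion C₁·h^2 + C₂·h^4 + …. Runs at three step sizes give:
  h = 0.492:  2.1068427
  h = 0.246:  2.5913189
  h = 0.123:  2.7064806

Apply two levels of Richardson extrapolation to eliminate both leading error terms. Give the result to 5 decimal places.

2.74434

First eliminate the h^2 term (factor 2^2 = 4):
  B₁ = (4·2.5913189 − 2.1068427)/3 = 2.7528110
  B₂ = (4·2.7064806 − 2.5913189)/3 = 2.7448678
Then eliminate the h^4 term (factor 2^4 = 16):
  (16·2.7448678 − 2.7528110)/15 = 2.7443383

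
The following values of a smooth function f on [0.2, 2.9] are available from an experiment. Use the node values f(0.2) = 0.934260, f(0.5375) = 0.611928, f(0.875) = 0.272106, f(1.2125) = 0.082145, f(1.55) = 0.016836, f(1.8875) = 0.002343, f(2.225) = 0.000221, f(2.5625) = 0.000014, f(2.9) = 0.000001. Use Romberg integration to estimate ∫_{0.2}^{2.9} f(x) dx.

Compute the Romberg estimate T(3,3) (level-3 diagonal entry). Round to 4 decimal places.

T(0,0) (trapezoid, 1 panel, h=2.7000): 1.261252
T(1,0) (trapezoid, 2 panels, h=1.3500): 0.653355
T(2,0) (trapezoid, 4 panels, h=0.6750): 0.510498
T(3,0) (trapezoid, 8 panels, h=0.3375): 0.490294
T(1,1) = 0.653355 + (0.653355 − 1.261252)/3 = 0.450723
T(2,1) = 0.510498 + (0.510498 − 0.653355)/3 = 0.462879
T(3,1) = 0.490294 + (0.490294 − 0.510498)/3 = 0.483559
T(2,2) = 0.462879 + (0.462879 − 0.450723)/15 = 0.463689
T(3,2) = 0.483559 + (0.483559 − 0.462879)/15 = 0.484938
T(3,3) = 0.484938 + (0.484938 − 0.463689)/63 = 0.485275

0.4853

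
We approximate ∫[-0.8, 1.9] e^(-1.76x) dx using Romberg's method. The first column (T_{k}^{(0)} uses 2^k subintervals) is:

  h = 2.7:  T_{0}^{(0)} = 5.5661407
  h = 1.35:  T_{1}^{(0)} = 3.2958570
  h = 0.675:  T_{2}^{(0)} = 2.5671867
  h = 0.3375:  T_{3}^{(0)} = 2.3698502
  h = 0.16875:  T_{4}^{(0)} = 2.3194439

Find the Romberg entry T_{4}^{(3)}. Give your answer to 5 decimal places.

2.30254

Richardson extrapolation on the trapezoidal column (denominator 4−1=3):
T_{2}^{(1)} = (4·2.5671867 − 3.2958570) / 3 = 2.3242966
T_{3}^{(1)} = (4·2.3698502 − 2.5671867) / 3 = 2.3040714
T_{4}^{(1)} = 2.3194439 + (2.3194439 − 2.3698502)/3 = 2.3026418
T_{3}^{(2)} = 2.3040714 + (2.3040714 − 2.3242966)/15 = 2.3027231
T_{4}^{(2)} = (16·2.3026418 − 2.3040714) / 15 = 2.3025465
T_{4}^{(3)} = 2.3025465 + (2.3025465 − 2.3027231)/63 = 2.3025437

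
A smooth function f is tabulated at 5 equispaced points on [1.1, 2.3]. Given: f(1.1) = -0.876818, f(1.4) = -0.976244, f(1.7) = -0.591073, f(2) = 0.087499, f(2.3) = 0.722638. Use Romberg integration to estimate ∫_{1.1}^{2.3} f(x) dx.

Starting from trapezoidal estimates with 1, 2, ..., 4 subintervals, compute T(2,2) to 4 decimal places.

-0.4882

T(0,0) (trapezoid, 1 panel, h=1.2000): -0.092508
T(1,0) (trapezoid, 2 panels, h=0.6000): -0.400898
T(2,0) (trapezoid, 4 panels, h=0.3000): -0.467072
T(1,1) = -0.400898 + (-0.400898 − (-0.092508))/3 = -0.503695
T(2,1) = -0.467072 + (-0.467072 − (-0.400898))/3 = -0.489130
T(2,2) = -0.489130 + (-0.489130 − (-0.503695))/15 = -0.488159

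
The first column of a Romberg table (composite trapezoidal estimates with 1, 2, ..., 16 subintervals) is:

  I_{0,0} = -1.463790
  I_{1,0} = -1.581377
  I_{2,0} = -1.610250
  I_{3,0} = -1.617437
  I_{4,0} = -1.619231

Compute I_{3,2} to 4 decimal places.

-1.6198

I_{2,1} = (4·(-1.610250) − (-1.581377)) / 3 = -1.619874
I_{3,1} = -1.617437 + (-1.617437 − (-1.610250))/3 = -1.619833
I_{3,2} = -1.619833 + (-1.619833 − (-1.619874))/15 = -1.619830
(Column j=1 coincides with Simpson's rule on the same nodes.)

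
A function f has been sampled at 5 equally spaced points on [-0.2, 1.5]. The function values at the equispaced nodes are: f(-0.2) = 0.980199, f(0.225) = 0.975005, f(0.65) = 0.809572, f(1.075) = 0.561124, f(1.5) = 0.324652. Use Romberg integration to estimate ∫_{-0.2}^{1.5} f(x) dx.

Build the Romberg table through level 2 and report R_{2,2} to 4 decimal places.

R_{0,0} (trapezoid, 1 panel, h=1.7000): 1.109123
R_{1,0} (trapezoid, 2 panels, h=0.8500): 1.242698
R_{2,0} (trapezoid, 4 panels, h=0.4250): 1.274204
R_{1,1} = 1.242698 + (1.242698 − 1.109123)/3 = 1.287223
R_{2,1} = 1.274204 + (1.274204 − 1.242698)/3 = 1.284706
R_{2,2} = 1.284706 + (1.284706 − 1.287223)/15 = 1.284538

1.2845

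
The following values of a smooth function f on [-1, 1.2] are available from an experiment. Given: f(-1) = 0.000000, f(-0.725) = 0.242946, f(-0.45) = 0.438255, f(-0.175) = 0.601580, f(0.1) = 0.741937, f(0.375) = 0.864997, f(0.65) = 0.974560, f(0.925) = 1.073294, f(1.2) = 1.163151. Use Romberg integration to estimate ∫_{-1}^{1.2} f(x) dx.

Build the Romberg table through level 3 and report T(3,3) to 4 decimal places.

T(0,0) (trapezoid, 1 panel, h=2.2000): 1.279466
T(1,0) (trapezoid, 2 panels, h=1.1000): 1.455864
T(2,0) (trapezoid, 4 panels, h=0.5500): 1.504980
T(3,0) (trapezoid, 8 panels, h=0.2750): 1.517765
T(1,1) = 1.455864 + (1.455864 − 1.279466)/3 = 1.514663
T(2,1) = 1.504980 + (1.504980 − 1.455864)/3 = 1.521352
T(3,1) = 1.517765 + (1.517765 − 1.504980)/3 = 1.522027
T(2,2) = 1.521352 + (1.521352 − 1.514663)/15 = 1.521798
T(3,2) = 1.522027 + (1.522027 − 1.521352)/15 = 1.522072
T(3,3) = 1.522072 + (1.522072 − 1.521798)/63 = 1.522076

1.5221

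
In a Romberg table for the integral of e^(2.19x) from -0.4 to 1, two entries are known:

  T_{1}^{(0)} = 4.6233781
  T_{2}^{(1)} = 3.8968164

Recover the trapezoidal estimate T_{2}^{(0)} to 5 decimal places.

From T_{2}^{(1)} = (4·T_{2}^{(0)} − T_{1}^{(0)})/3, solve for T_{2}^{(0)}:
4·T_{2}^{(0)} = 3·3.8968164 + 4.6233781 = 16.3138273
T_{2}^{(0)} = 4.0784568

4.07846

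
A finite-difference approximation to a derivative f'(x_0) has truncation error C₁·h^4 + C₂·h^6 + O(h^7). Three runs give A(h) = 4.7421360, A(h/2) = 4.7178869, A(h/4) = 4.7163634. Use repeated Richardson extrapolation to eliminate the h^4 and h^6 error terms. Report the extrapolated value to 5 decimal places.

First eliminate the h^4 term (factor 2^4 = 16):
  B₁ = (16·4.7178869 − 4.7421360)/15 = 4.7162703
  B₂ = (16·4.7163634 − 4.7178869)/15 = 4.7162618
Then eliminate the h^6 term (factor 2^6 = 64):
  (64·4.7162618 − 4.7162703)/63 = 4.7162617

4.71626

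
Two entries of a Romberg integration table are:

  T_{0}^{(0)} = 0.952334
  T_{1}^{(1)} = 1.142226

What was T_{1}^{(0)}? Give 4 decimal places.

From T_{1}^{(1)} = (4·T_{1}^{(0)} − T_{0}^{(0)})/3, solve for T_{1}^{(0)}:
4·T_{1}^{(0)} = 3·1.142226 + 0.952334 = 4.379012
T_{1}^{(0)} = 1.094753

1.0948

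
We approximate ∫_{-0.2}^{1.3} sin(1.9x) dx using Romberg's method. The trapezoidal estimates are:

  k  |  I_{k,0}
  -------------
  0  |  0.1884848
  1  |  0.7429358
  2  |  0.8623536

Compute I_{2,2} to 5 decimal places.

0.90045

I_{1,1} = 0.7429358 + (0.7429358 − 0.1884848)/3 = 0.9277528
I_{2,1} = (4·0.8623536 − 0.7429358) / 3 = 0.9021595
I_{2,2} = 0.9021595 + (0.9021595 − 0.9277528)/15 = 0.9004533
(Column j=1 coincides with Simpson's rule on the same nodes.)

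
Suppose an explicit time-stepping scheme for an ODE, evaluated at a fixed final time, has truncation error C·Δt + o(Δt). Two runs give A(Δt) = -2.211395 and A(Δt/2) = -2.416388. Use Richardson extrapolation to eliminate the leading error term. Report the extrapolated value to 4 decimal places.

-2.6214

Extrapolated value = (2·A(Δt/2) − A(Δt)) / (2 − 1)
= (2·(-2.416388) − (-2.211395)) / 1
= -2.621381 / 1 = -2.621381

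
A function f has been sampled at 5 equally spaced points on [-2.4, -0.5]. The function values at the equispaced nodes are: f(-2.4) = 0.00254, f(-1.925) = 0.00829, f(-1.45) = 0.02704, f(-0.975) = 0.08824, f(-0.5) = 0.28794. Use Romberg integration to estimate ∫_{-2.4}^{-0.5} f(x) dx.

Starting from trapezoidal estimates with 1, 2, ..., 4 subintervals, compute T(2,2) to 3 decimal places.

0.115

T(0,0) (trapezoid, 1 panel, h=1.9000): 0.27596
T(1,0) (trapezoid, 2 panels, h=0.9500): 0.16367
T(2,0) (trapezoid, 4 panels, h=0.4750): 0.12768
T(1,1) = 0.16367 + (0.16367 − 0.27596)/3 = 0.12624
T(2,1) = 0.12768 + (0.12768 − 0.16367)/3 = 0.11568
T(2,2) = 0.11568 + (0.11568 − 0.12624)/15 = 0.11498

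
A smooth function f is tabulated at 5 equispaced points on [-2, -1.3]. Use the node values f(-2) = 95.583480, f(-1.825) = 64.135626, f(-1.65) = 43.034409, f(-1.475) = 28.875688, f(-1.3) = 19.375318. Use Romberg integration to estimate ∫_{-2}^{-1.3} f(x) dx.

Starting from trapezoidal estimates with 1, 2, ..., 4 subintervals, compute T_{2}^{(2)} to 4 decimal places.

T_{0}^{(0)} (trapezoid, 1 panel, h=0.7000): 40.235579
T_{1}^{(0)} (trapezoid, 2 panels, h=0.3500): 35.179833
T_{2}^{(0)} (trapezoid, 4 panels, h=0.1750): 33.866896
T_{1}^{(1)} = 35.179833 + (35.179833 − 40.235579)/3 = 33.494584
T_{2}^{(1)} = 33.866896 + (33.866896 − 35.179833)/3 = 33.429250
T_{2}^{(2)} = 33.429250 + (33.429250 − 33.494584)/15 = 33.424894

33.4249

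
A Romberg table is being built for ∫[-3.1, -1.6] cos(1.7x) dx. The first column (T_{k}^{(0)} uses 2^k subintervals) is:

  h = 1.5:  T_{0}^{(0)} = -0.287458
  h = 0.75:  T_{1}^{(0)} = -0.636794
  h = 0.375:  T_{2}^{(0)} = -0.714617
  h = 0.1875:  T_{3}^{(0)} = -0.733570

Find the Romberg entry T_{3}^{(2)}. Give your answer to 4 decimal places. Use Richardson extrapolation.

-0.7398

Richardson extrapolation on the trapezoidal column (denominator 4−1=3):
T_{2}^{(1)} = -0.714617 + (-0.714617 − (-0.636794))/3 = -0.740558
T_{3}^{(1)} = -0.733570 + (-0.733570 − (-0.714617))/3 = -0.739888
T_{3}^{(2)} = (16·(-0.739888) − (-0.740558)) / 15 = -0.739843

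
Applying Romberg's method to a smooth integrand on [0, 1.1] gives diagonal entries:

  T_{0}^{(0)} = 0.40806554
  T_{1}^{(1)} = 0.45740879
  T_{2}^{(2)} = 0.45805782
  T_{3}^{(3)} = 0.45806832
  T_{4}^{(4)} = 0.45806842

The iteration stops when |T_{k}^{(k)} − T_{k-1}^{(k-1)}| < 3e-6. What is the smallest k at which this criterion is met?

k = 4

|T_{1}^{(1)} − T_{0}^{(0)}| = 0.04934325 ≥ 3e-6
|T_{2}^{(2)} − T_{1}^{(1)}| = 0.00064903 ≥ 3e-6
|T_{3}^{(3)} − T_{2}^{(2)}| = 0.00001050 ≥ 3e-6
|T_{4}^{(4)} − T_{3}^{(3)}| = 0.00000010 < 3e-6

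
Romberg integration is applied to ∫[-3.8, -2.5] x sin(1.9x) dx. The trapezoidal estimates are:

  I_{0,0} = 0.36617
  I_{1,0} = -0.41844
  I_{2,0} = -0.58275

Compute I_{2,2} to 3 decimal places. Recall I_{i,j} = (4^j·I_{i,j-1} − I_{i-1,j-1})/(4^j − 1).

-0.635

I_{1,1} = -0.41844 + (-0.41844 − 0.36617)/3 = -0.67998
I_{2,1} = (4·(-0.58275) − (-0.41844)) / 3 = -0.63752
I_{2,2} = (16·(-0.63752) − (-0.67998)) / 15 = -0.63469
(Column j=1 coincides with Simpson's rule on the same nodes.)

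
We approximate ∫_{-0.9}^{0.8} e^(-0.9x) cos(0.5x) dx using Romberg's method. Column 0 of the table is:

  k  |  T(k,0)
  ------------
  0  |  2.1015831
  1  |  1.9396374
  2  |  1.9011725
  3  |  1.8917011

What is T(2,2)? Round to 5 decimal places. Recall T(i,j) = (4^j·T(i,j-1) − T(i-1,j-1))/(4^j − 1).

1.88853

Richardson extrapolation on the trapezoidal column (denominator 4−1=3):
T(1,1) = 1.9396374 + (1.9396374 − 2.1015831)/3 = 1.8856555
T(2,1) = (4·1.9011725 − 1.9396374) / 3 = 1.8883509
T(2,2) = (16·1.8883509 − 1.8856555) / 15 = 1.8885306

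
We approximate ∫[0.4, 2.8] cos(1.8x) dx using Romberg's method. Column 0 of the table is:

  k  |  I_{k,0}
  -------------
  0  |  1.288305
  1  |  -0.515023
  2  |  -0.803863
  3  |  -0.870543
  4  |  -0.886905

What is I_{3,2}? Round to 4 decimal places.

-0.8923

I_{2,1} = -0.803863 + (-0.803863 − (-0.515023))/3 = -0.900143
I_{3,1} = -0.870543 + (-0.870543 − (-0.803863))/3 = -0.892770
I_{3,2} = (16·(-0.892770) − (-0.900143)) / 15 = -0.892278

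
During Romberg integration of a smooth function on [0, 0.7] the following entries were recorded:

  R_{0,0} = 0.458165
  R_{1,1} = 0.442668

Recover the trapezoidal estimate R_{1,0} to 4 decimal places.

0.4465

From R_{1,1} = (4·R_{1,0} − R_{0,0})/3, solve for R_{1,0}:
4·R_{1,0} = 3·0.442668 + 0.458165 = 1.786169
R_{1,0} = 0.446542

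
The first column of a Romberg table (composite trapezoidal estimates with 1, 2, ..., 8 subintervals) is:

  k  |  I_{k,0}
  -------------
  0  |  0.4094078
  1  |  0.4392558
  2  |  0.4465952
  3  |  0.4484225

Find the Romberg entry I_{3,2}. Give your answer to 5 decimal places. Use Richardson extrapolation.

0.44903

Richardson extrapolation on the trapezoidal column (denominator 4−1=3):
I_{2,1} = (4·0.4465952 − 0.4392558) / 3 = 0.4490417
I_{3,1} = (4·0.4484225 − 0.4465952) / 3 = 0.4490316
I_{3,2} = (16·0.4490316 − 0.4490417) / 15 = 0.4490309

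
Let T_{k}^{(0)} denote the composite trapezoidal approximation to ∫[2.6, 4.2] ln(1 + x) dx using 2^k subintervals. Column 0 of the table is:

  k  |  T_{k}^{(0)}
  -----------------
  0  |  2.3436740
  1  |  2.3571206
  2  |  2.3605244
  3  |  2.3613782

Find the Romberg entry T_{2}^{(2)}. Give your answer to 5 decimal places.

Richardson extrapolation on the trapezoidal column (denominator 4−1=3):
T_{1}^{(1)} = 2.3571206 + (2.3571206 − 2.3436740)/3 = 2.3616028
T_{2}^{(1)} = (4·2.3605244 − 2.3571206) / 3 = 2.3616590
T_{2}^{(2)} = 2.3616590 + (2.3616590 − 2.3616028)/15 = 2.3616627

2.36166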